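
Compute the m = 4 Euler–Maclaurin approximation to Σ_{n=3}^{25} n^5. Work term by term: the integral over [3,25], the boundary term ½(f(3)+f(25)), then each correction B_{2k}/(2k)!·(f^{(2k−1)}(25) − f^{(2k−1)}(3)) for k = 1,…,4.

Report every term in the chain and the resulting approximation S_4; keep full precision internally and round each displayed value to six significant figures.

The integral term ∫_3^25 x^5 dx = 4.06900e+07.
Boundary: ½(f(3) + f(25)) = ½(243.000 + 9.76562e+06) = 4.88293e+06.
Running total after boundary: 4.55729e+07.
Correction k=1: B_{2}/2! · (f^{(1)}(25) − f^{(1)}(3)) = 1/12 · (1.95312e+06 − 405.000) = 162727.
Partial sum through k=1: 4.57356e+07.
Correction k=2: B_{4}/4! · (f^{(3)}(25) − f^{(3)}(3)) = −1/720 · (37500.0 − 540.000) = -51.3333.
Partial sum through k=2: 4.57356e+07.
Correction k=3: B_{6}/6! · (f^{(5)}(25) − f^{(5)}(3)) = 1/30240 · (120.000 − 120.000) = 0.00000.
Partial sum through k=3: 4.57356e+07.
Correction k=4: B_{8}/8! · (f^{(7)}(25) − f^{(7)}(3)) = −1/1209600 · (0.00000 − 0.00000) = 0.00000.

S_4 ≈ 4.57356e+07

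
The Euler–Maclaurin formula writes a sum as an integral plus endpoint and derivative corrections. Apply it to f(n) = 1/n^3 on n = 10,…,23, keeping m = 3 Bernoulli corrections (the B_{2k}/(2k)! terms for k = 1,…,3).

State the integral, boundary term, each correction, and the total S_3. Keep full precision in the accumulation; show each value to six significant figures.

The integral term ∫_10^23 1/x^3 dx = 0.00405482.
Endpoint term: (f(10) + f(23))/2 = (0.00100000 + 8.21895e-05)/2 = 0.000541095.
Integral + boundary = 0.00459592.
k=1: B_{2}/(2)! × [f^{(1)}(23) − f^{(1)}(10)] = 1/12 × (-1.07204e-05 − (-0.000300000)) = 2.41066e-05.
Running total after k=1: 0.00462002.
k=2: B_{4}/(4)! × [f^{(3)}(23) − f^{(3)}(10)] = −1/720 × (-4.05307e-07 − (-6.00000e-05)) = -8.27704e-08.
Running total after k=2: 0.00461994.
k=3: B_{6}/(6)! × [f^{(5)}(23) − f^{(5)}(10)] = 1/30240 × (-3.21794e-08 − (-2.52000e-05)) = 8.32269e-10.

S_3 ≈ 0.00461994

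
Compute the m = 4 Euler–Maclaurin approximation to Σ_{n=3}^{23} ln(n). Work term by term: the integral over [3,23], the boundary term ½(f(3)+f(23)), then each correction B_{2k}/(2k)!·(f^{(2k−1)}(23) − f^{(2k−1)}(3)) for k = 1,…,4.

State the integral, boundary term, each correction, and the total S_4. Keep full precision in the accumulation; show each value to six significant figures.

∫_3^23 ln(x) dx evaluates to 48.8205.
½[f(3) + f(23)] = ½[1.09861 + 3.13549] = 2.11705.
Running total after boundary: 50.9376.
k=1: B_{2}/(2)! × [f^{(1)}(23) − f^{(1)}(3)] = 1/12 × (0.0434783 − 0.333333) = -0.0241546.
Running total after k=1: 50.9134.
k=2: B_{4}/(4)! × [f^{(3)}(23) − f^{(3)}(3)] = −1/720 × (0.000164379 − 0.0740741) = 0.000102652.
Running total after k=2: 50.9135.
k=3: B_{6}/(6)! × [f^{(5)}(23) − f^{(5)}(3)] = 1/30240 × (3.72883e-06 − 0.0987654) = -3.26593e-06.
Running total after k=3: 50.9135.
k=4: B_{8}/(8)! × [f^{(7)}(23) − f^{(7)}(3)] = −1/1209600 × (2.11465e-07 − 0.329218) = 2.72171e-07.

S_4 ≈ 50.9135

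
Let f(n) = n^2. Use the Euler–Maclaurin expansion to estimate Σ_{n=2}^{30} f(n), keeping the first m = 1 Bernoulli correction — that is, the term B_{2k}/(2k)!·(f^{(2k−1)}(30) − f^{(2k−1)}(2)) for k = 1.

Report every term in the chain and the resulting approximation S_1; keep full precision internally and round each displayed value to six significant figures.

S_1 ≈ 9454.00

Integral: ∫_2^30 x^2 dx = 8997.33.
½[f(2) + f(30)] = ½[4.00000 + 900.000] = 452.000.
So far: 9449.33.
Order-1 term: 1/12 · (60.0000 − 4.00000) = 4.66667.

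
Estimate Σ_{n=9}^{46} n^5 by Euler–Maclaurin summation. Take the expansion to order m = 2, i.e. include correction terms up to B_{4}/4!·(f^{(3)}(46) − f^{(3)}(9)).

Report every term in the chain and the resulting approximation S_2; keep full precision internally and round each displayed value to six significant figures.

The integral term ∫_9^46 x^5 dx = 1.57896e+09.
Endpoint term: (f(9) + f(46))/2 = (59049.0 + 2.05963e+08)/2 = 1.03011e+08.
So far: 1.68197e+09.
Order-1 term: 1/12 · (2.23873e+07 − 32805.0) = 1.86287e+06.
Running total after k=1: 1.68383e+09.
Order-2 term: −1/720 · (126960 − 4860.00) = -169.583.

S_2 ≈ 1.68383e+09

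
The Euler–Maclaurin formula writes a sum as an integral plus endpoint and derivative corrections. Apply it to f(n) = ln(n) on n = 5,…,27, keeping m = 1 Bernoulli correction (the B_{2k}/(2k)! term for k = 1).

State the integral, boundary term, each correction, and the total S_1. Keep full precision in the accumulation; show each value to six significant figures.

S_1 ≈ 61.3795

Integral: ∫_5^27 ln(x) dx = 58.9404.
Boundary: ½(f(5) + f(27)) = ½(1.60944 + 3.29584) = 2.45264.
So far: 61.3930.
Order-1 term: 1/12 · (0.0370370 − 0.200000) = -0.0135802.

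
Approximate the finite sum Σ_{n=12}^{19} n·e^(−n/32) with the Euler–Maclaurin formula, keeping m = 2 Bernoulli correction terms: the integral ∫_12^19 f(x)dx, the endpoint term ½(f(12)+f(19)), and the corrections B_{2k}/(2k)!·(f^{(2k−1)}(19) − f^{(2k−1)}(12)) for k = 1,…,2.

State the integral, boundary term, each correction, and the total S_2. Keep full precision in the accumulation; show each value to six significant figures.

Integral: ∫_12^19 x·e^(−x/32) dx = 66.4273.
Endpoint term: (f(12) + f(19))/2 = (8.24747 + 10.4928)/2 = 9.37013.
So far: 75.7974.
Order-1 term: 1/12 · (0.224353 − 0.429556) = -0.0171003.
Running total after k=1: 75.7803.
Order-2 term: −1/720 · (0.00129771 − 0.00176185) = 6.44636e-07.

S_2 ≈ 75.7803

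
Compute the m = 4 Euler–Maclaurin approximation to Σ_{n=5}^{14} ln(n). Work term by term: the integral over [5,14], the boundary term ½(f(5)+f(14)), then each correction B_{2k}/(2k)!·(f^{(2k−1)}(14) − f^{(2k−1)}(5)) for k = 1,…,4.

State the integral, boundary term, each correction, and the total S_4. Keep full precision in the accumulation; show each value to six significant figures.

S_4 ≈ 22.0132

The integral term ∫_5^14 ln(x) dx = 19.8996.
½[f(5) + f(14)] = ½[1.60944 + 2.63906] = 2.12425.
Integral + boundary = 22.0239.
k=1: B_{2}/(2)! × [f^{(1)}(14) − f^{(1)}(5)] = 1/12 × (0.0714286 − 0.200000) = -0.0107143.
After k=1: 22.0131.
k=2: B_{4}/(4)! × [f^{(3)}(14) − f^{(3)}(5)] = −1/720 × (0.000728863 − 0.0160000) = 2.12099e-05.
After k=2: 22.0132.
k=3: B_{6}/(6)! × [f^{(5)}(14) − f^{(5)}(5)] = 1/30240 × (4.46243e-05 − 0.00768000) = -2.52493e-07.
After k=3: 22.0132.
k=4: B_{8}/(8)! × [f^{(7)}(14) − f^{(7)}(5)] = −1/1209600 × (6.83024e-06 − 0.00921600) = 7.61340e-09.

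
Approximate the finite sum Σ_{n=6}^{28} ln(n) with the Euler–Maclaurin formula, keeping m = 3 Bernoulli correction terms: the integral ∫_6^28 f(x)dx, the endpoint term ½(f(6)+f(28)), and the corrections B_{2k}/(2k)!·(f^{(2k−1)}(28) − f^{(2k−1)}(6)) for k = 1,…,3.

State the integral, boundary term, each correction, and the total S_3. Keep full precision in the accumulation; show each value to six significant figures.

S_3 ≈ 63.1023

∫_6^28 ln(x) dx evaluates to 60.5512.
½[f(6) + f(28)] = ½[1.79176 + 3.33220] = 2.56198.
So far: 63.1132.
Order-1 term: 1/12 · (0.0357143 − 0.166667) = -0.0109127.
Partial sum through k=1: 63.1022.
Order-2 term: −1/720 · (9.11079e-05 − 0.00925926) = 1.27335e-05.
Partial sum through k=2: 63.1023.
Order-3 term: 1/30240 · (1.39451e-06 − 0.00308642) = -1.02018e-07.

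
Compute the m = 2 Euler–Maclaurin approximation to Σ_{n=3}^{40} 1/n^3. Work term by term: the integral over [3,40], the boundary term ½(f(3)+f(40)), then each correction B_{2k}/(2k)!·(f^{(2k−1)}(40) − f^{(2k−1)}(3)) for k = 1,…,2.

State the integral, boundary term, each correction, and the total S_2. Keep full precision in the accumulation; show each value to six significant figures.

The integral term ∫_3^40 1/x^3 dx = 0.0552431.
½[f(3) + f(40)] = ½[0.0370370 + 1.56250e-05] = 0.0185263.
Integral + boundary = 0.0737694.
Correction k=1: B_{2}/2! · (f^{(1)}(40) − f^{(1)}(3)) = 1/12 · (-1.17187e-06 − (-0.0370370)) = 0.00308632.
After k=1: 0.0768557.
Correction k=2: B_{4}/4! · (f^{(3)}(40) − f^{(3)}(3)) = −1/720 · (-1.46484e-08 − (-0.0823045)) = -0.000114312.

S_2 ≈ 0.0767414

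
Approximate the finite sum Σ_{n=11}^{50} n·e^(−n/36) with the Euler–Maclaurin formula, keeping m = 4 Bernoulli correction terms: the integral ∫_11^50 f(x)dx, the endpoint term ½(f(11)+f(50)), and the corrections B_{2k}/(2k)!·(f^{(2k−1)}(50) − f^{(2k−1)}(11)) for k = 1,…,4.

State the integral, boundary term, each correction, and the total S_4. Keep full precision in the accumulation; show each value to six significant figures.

S_4 ≈ 484.761

∫_11^50 x·e^(−x/36) dx evaluates to 474.526.
Endpoint term: (f(11) + f(50))/2 = (8.10385 + 12.4676)/2 = 10.2857.
Running total after boundary: 484.811.
Correction k=1: B_{2}/2! · (f^{(1)}(50) − f^{(1)}(11)) = 1/12 · (-0.0969703 − 0.511607) = -0.0507148.
Running total after k=1: 484.761.
Correction k=2: B_{4}/4! · (f^{(3)}(50) − f^{(3)}(11)) = −1/720 · (0.000309980 − 0.00153166) = 1.69678e-06.
Running total after k=2: 484.761.
Correction k=3: B_{6}/6! · (f^{(5)}(50) − f^{(5)}(11)) = 1/30240 · (5.36098e-07 − 2.05908e-06) = -5.03631e-11.
Running total after k=3: 484.761.
Correction k=4: B_{8}/8! · (f^{(7)}(50) − f^{(7)}(11)) = −1/1209600 · (6.42757e-10 − 2.26568e-09) = 1.34170e-15.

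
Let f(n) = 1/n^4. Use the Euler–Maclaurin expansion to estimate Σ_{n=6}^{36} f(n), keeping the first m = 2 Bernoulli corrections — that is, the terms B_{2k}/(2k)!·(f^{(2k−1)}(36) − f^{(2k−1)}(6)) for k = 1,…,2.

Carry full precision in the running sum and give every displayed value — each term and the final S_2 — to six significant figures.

Integral: ∫_6^36 1/x^4 dx = 0.00153607.
Boundary: ½(f(6) + f(36)) = ½(0.000771605 + 5.95374e-07) = 0.000386100.
Running total after boundary: 0.00192217.
Correction k=1: B_{2}/2! · (f^{(1)}(36) − f^{(1)}(6)) = 1/12 · (-6.61527e-08 − (-0.000514403)) = 4.28614e-05.
Running total after k=1: 0.00196503.
Correction k=2: B_{4}/4! · (f^{(3)}(36) − f^{(3)}(6)) = −1/720 · (-1.53131e-09 − (-0.000428669)) = -5.95372e-07.

S_2 ≈ 0.00196443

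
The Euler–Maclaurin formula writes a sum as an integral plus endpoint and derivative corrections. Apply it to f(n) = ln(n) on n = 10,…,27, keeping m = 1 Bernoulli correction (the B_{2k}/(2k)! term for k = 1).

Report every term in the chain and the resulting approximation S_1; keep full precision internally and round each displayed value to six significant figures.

Integral: ∫_10^27 ln(x) dx = 48.9617.
Endpoint term: (f(10) + f(27))/2 = (2.30259 + 3.29584)/2 = 2.79921.
Integral + boundary = 51.7610.
Order-1 term: 1/12 · (0.0370370 − 0.100000) = -0.00524691.

S_1 ≈ 51.7557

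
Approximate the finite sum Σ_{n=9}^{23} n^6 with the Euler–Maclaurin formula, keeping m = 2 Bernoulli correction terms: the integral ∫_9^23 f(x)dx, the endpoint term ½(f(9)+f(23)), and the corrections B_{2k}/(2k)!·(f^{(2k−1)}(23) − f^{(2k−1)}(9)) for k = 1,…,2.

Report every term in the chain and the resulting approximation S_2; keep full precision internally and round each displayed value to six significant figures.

Integral: ∫_9^23 x^6 dx = 4.85720e+08.
Endpoint term: (f(9) + f(23))/2 = (531441 + 1.48036e+08)/2 = 7.42837e+07.
Running total after boundary: 5.60004e+08.
Correction k=1: B_{2}/2! · (f^{(1)}(23) − f^{(1)}(9)) = 1/12 · (3.86181e+07 − 354294) = 3.18865e+06.
Running total after k=1: 5.63193e+08.
Correction k=2: B_{4}/4! · (f^{(3)}(23) − f^{(3)}(9)) = −1/720 · (1.46004e+06 − 87480.0) = -1906.33.

S_2 ≈ 5.63191e+08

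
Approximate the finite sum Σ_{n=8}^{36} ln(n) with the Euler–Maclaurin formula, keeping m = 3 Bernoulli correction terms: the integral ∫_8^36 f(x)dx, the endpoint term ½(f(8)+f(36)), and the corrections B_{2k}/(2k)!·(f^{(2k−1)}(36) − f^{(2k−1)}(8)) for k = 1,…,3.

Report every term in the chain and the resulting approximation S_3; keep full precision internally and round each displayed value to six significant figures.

Integral: ∫_8^36 ln(x) dx = 84.3711.
½[f(8) + f(36)] = ½[2.07944 + 3.58352] = 2.83148.
Running total after boundary: 87.2026.
k=1: B_{2}/(2)! × [f^{(1)}(36) − f^{(1)}(8)] = 1/12 × (0.0277778 − 0.125000) = -0.00810185.
Running total after k=1: 87.1945.
k=2: B_{4}/(4)! × [f^{(3)}(36) − f^{(3)}(8)] = −1/720 × (4.28669e-05 − 0.00390625) = 5.36581e-06.
Running total after k=2: 87.1945.
k=3: B_{6}/(6)! × [f^{(5)}(36) − f^{(5)}(8)] = 1/30240 × (3.96916e-07 − 0.000732422) = -2.42072e-08.

S_3 ≈ 87.1945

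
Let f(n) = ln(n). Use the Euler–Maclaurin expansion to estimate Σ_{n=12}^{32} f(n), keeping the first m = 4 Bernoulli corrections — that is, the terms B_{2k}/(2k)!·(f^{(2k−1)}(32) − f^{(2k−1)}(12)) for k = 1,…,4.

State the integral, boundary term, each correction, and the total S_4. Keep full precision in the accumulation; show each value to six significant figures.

The integral term ∫_12^32 ln(x) dx = 61.0847.
½[f(12) + f(32)] = ½[2.48491 + 3.46574] = 2.97532.
So far: 64.0600.
Order-1 term: 1/12 · (0.0312500 − 0.0833333) = -0.00434028.
After k=1: 64.0557.
Order-2 term: −1/720 · (6.10352e-05 − 0.00115741) = 1.52274e-06.
After k=2: 64.0557.
Order-3 term: 1/30240 · (7.15256e-07 − 9.64506e-05) = -3.16585e-09.
After k=3: 64.0557.
Order-4 term: −1/1209600 · (2.09548e-08 − 2.00939e-05) = 1.65947e-11.

S_4 ≈ 64.0557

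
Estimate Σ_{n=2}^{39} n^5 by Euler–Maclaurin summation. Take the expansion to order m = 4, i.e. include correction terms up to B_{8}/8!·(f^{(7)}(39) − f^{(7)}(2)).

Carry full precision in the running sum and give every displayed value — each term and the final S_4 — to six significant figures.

S_4 ≈ 6.32533e+08

The integral term ∫_2^39 x^5 dx = 5.86457e+08.
Boundary: ½(f(2) + f(39)) = ½(32.0000 + 9.02242e+07) = 4.51121e+07.
Running total after boundary: 6.31569e+08.
k=1: B_{2}/(2)! × [f^{(1)}(39) − f^{(1)}(2)] = 1/12 × (1.15672e+07 − 80.0000) = 963927.
Running total after k=1: 6.32533e+08.
k=2: B_{4}/(4)! × [f^{(3)}(39) − f^{(3)}(2)] = −1/720 × (91260.0 − 240.000) = -126.417.
Running total after k=2: 6.32533e+08.
k=3: B_{6}/(6)! × [f^{(5)}(39) − f^{(5)}(2)] = 1/30240 × (120.000 − 120.000) = 0.00000.
Running total after k=3: 6.32533e+08.
k=4: B_{8}/(8)! × [f^{(7)}(39) − f^{(7)}(2)] = −1/1209600 × (0.00000 − 0.00000) = 0.00000.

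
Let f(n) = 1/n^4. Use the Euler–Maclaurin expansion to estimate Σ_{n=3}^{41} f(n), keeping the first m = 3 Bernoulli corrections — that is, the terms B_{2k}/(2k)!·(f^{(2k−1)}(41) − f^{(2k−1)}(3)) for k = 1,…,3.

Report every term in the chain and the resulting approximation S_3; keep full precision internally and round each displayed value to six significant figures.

S_3 ≈ 0.0198207

Integral: ∫_3^41 1/x^4 dx = 0.0123408.
Endpoint term: (f(3) + f(41))/2 = (0.0123457 + 3.53887e-07)/2 = 0.00617302.
Integral + boundary = 0.0185139.
k=1: B_{2}/(2)! × [f^{(1)}(41) − f^{(1)}(3)] = 1/12 × (-3.45256e-08 − (-0.0164609)) = 0.00137174.
After k=1: 0.0198856.
k=2: B_{4}/(4)! × [f^{(3)}(41) − f^{(3)}(3)] = −1/720 × (-6.16161e-10 − (-0.0548697)) = -7.62079e-05.
After k=2: 0.0198094.
k=3: B_{6}/(6)! × [f^{(5)}(41) − f^{(5)}(3)] = 1/30240 × (-2.05265e-11 − (-0.341411)) = 1.12901e-05.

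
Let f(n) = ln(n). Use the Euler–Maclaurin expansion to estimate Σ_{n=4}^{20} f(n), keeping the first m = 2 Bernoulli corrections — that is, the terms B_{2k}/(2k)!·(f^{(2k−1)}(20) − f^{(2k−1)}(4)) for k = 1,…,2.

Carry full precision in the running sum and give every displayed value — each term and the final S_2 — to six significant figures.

S_2 ≈ 40.5439

∫_4^20 ln(x) dx evaluates to 38.3695.
Endpoint term: (f(4) + f(20))/2 = (1.38629 + 2.99573)/2 = 2.19101.
Running total after boundary: 40.5605.
k=1: B_{2}/(2)! × [f^{(1)}(20) − f^{(1)}(4)] = 1/12 × (0.0500000 − 0.250000) = -0.0166667.
After k=1: 40.5438.
k=2: B_{4}/(4)! × [f^{(3)}(20) − f^{(3)}(4)] = −1/720 × (0.000250000 − 0.0312500) = 4.30556e-05.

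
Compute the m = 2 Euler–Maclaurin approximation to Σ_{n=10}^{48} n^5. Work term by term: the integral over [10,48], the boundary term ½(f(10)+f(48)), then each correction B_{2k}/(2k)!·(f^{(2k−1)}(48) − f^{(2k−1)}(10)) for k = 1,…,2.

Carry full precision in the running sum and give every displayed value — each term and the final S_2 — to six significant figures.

S_2 ≈ 2.16792e+09

The integral term ∫_10^48 x^5 dx = 2.03827e+09.
Endpoint term: (f(10) + f(48))/2 = (100000 + 2.54804e+08)/2 = 1.27452e+08.
Integral + boundary = 2.16572e+09.
k=1: B_{2}/(2)! × [f^{(1)}(48) − f^{(1)}(10)] = 1/12 × (2.65421e+07 − 50000.0) = 2.20767e+06.
Partial sum through k=1: 2.16792e+09.
k=2: B_{4}/(4)! × [f^{(3)}(48) − f^{(3)}(10)] = −1/720 × (138240 − 6000.00) = -183.667.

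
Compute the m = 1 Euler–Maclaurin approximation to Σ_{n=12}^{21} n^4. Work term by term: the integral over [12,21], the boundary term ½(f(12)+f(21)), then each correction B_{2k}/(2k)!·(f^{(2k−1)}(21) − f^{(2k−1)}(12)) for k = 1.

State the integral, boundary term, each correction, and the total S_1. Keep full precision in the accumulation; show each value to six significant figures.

S_1 ≈ 877173

Integral: ∫_12^21 x^4 dx = 767054.
Endpoint term: (f(12) + f(21))/2 = (20736.0 + 194481)/2 = 107608.
Integral + boundary = 874662.
Order-1 term: 1/12 · (37044.0 − 6912.00) = 2511.00.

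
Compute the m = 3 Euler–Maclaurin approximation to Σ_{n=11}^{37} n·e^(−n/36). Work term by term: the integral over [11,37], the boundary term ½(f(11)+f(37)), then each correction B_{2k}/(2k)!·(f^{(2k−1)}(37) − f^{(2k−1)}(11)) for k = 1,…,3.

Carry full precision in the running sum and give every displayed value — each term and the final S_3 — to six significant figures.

Integral: ∫_11^37 x·e^(−x/36) dx = 306.219.
Boundary: ½(f(11) + f(37)) = ½(8.10385 + 13.2386) = 10.6712.
So far: 316.890.
Order-1 term: 1/12 · (-0.00993892 − 0.511607) = -0.0434622.
Partial sum through k=1: 316.846.
Order-2 term: −1/720 · (0.000544493 − 0.00153166) = 1.37107e-06.
Partial sum through k=2: 316.846.
Order-3 term: 1/30240 · (8.46185e-07 − 2.05908e-06) = -4.01089e-11.

S_3 ≈ 316.846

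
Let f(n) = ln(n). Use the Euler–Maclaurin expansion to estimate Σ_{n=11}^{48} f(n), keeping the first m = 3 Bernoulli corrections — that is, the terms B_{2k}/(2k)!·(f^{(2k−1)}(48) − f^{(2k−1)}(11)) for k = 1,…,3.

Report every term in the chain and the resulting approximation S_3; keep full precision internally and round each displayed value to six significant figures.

Integral: ∫_11^48 ln(x) dx = 122.441.
Endpoint term: (f(11) + f(48))/2 = (2.39790 + 3.87120)/2 = 3.13455.
So far: 125.575.
k=1: B_{2}/(2)! × [f^{(1)}(48) − f^{(1)}(11)] = 1/12 × (0.0208333 − 0.0909091) = -0.00583965.
After k=1: 125.570.
k=2: B_{4}/(4)! × [f^{(3)}(48) − f^{(3)}(11)] = −1/720 × (1.80845e-05 − 0.00150263) = 2.06187e-06.
After k=2: 125.570.
k=3: B_{6}/(6)! × [f^{(5)}(48) − f^{(5)}(11)] = 1/30240 × (9.41901e-08 − 0.000149021) = -4.92483e-09.

S_3 ≈ 125.570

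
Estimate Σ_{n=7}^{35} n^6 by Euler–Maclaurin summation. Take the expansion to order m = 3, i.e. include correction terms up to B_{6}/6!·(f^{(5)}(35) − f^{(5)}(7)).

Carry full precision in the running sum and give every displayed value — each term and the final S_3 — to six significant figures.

S_3 ≈ 1.01366e+10

∫_7^35 x^6 dx evaluates to 9.19121e+09.
Boundary: ½(f(7) + f(35)) = ½(117649 + 1.83827e+09) = 9.19192e+08.
So far: 1.01104e+10.
Correction k=1: B_{2}/2! · (f^{(1)}(35) − f^{(1)}(7)) = 1/12 · (3.15131e+08 − 100842) = 2.62525e+07.
After k=1: 1.01367e+10.
Correction k=2: B_{4}/4! · (f^{(3)}(35) − f^{(3)}(7)) = −1/720 · (5.14500e+06 − 41160.0) = -7088.67.
After k=2: 1.01366e+10.
Correction k=3: B_{6}/6! · (f^{(5)}(35) − f^{(5)}(7)) = 1/30240 · (25200.0 − 5040.00) = 0.666667.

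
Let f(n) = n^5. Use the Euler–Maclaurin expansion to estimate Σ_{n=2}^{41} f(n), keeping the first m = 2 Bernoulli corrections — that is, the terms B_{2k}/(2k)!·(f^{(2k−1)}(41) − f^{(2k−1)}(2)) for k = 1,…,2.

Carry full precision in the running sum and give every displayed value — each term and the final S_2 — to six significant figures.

Integral: ∫_2^41 x^5 dx = 7.91684e+08.
Endpoint term: (f(2) + f(41))/2 = (32.0000 + 1.15856e+08)/2 = 5.79281e+07.
So far: 8.49612e+08.
Correction k=1: B_{2}/2! · (f^{(1)}(41) − f^{(1)}(2)) = 1/12 · (1.41288e+07 − 80.0000) = 1.17739e+06.
Partial sum through k=1: 8.50790e+08.
Correction k=2: B_{4}/4! · (f^{(3)}(41) − f^{(3)}(2)) = −1/720 · (100860 − 240.000) = -139.750.

S_2 ≈ 8.50789e+08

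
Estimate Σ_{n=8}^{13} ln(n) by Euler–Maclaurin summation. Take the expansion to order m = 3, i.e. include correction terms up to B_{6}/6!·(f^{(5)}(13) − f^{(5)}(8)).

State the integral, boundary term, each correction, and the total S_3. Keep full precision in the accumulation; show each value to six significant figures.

S_3 ≈ 14.0270

∫_8^13 ln(x) dx evaluates to 11.7088.
½[f(8) + f(13)] = ½[2.07944 + 2.56495] = 2.32220.
Integral + boundary = 14.0310.
Order-1 term: 1/12 · (0.0769231 − 0.125000) = -0.00400641.
After k=1: 14.0270.
Order-2 term: −1/720 · (0.000910332 − 0.00390625) = 4.16100e-06.
After k=2: 14.0270.
Order-3 term: 1/30240 · (6.46390e-05 − 0.000732422) = -2.20828e-08.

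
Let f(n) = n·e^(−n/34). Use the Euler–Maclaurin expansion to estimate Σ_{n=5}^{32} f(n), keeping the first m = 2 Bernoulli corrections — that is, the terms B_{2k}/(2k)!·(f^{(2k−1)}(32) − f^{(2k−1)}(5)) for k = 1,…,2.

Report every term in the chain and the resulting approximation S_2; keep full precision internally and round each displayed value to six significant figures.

∫_5^32 x·e^(−x/34) dx evaluates to 269.122.
Endpoint term: (f(5) + f(32))/2 = (4.31622 + 12.4854)/2 = 8.40080.
So far: 277.523.
Order-1 term: 1/12 · (0.0229511 − 0.736296) = -0.0594454.
Running total after k=1: 277.464.
Order-2 term: −1/720 · (0.000694886 − 0.00213043) = 1.99382e-06.

S_2 ≈ 277.464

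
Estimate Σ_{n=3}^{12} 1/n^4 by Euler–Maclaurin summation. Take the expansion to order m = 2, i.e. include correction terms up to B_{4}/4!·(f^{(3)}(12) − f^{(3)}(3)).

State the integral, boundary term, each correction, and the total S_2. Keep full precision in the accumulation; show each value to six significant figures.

S_2 ≈ 0.0196439

The integral term ∫_3^12 1/x^4 dx = 0.0121528.
Boundary: ½(f(3) + f(12)) = ½(0.0123457 + 4.82253e-05) = 0.00619695.
Running total after boundary: 0.0183497.
k=1: B_{2}/(2)! × [f^{(1)}(12) − f^{(1)}(3)] = 1/12 × (-1.60751e-05 − (-0.0164609)) = 0.00137040.
After k=1: 0.0197201.
k=2: B_{4}/(4)! × [f^{(3)}(12) − f^{(3)}(3)] = −1/720 × (-3.34898e-06 − (-0.0548697)) = -7.62032e-05.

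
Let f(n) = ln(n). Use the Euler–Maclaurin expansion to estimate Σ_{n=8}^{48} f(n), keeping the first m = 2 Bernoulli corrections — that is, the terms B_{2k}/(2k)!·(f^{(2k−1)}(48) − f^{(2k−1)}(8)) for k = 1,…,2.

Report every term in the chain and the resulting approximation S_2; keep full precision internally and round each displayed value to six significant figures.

Integral: ∫_8^48 ln(x) dx = 129.182.
½[f(8) + f(48)] = ½[2.07944 + 3.87120] = 2.97532.
So far: 132.157.
k=1: B_{2}/(2)! × [f^{(1)}(48) − f^{(1)}(8)] = 1/12 × (0.0208333 − 0.125000) = -0.00868056.
Running total after k=1: 132.149.
k=2: B_{4}/(4)! × [f^{(3)}(48) − f^{(3)}(8)] = −1/720 × (1.80845e-05 − 0.00390625) = 5.40023e-06.

S_2 ≈ 132.149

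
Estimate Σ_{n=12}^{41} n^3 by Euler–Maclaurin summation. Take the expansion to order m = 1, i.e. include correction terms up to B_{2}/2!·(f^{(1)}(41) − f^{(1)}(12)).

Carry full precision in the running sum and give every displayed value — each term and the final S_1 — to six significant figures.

The integral term ∫_12^41 x^3 dx = 701256.
Endpoint term: (f(12) + f(41))/2 = (1728.00 + 68921.0)/2 = 35324.5.
Integral + boundary = 736581.
k=1: B_{2}/(2)! × [f^{(1)}(41) − f^{(1)}(12)] = 1/12 × (5043.00 − 432.000) = 384.250.

S_1 ≈ 736965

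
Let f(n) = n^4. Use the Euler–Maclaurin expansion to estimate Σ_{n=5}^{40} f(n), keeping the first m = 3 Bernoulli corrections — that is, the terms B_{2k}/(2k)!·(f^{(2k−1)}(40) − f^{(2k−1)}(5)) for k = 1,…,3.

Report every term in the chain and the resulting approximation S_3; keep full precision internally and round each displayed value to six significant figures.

The integral term ∫_5^40 x^4 dx = 2.04794e+07.
Endpoint term: (f(5) + f(40))/2 = (625.000 + 2.56000e+06)/2 = 1.28031e+06.
So far: 2.17597e+07.
Order-1 term: 1/12 · (256000 − 500.000) = 21291.7.
After k=1: 2.17810e+07.
Order-2 term: −1/720 · (960.000 − 120.000) = -1.16667.
After k=2: 2.17810e+07.
Order-3 term: 1/30240 · (0.00000 − 0.00000) = 0.00000.

S_3 ≈ 2.17810e+07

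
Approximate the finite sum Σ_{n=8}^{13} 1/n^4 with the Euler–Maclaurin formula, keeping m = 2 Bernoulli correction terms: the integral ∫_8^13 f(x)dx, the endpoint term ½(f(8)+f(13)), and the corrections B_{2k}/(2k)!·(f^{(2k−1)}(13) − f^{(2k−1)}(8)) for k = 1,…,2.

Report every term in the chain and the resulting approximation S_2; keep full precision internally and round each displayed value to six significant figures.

S_2 ≈ 0.000648094

The integral term ∫_8^13 1/x^4 dx = 0.000499320.
½[f(8) + f(13)] = ½[0.000244141 + 3.50128e-05] = 0.000139577.
So far: 0.000638896.
Order-1 term: 1/12 · (-1.07732e-05 − (-0.000122070)) = 9.27476e-06.
After k=1: 0.000648171.
Order-2 term: −1/720 · (-1.91240e-06 − (-5.72205e-05)) = -7.68168e-08.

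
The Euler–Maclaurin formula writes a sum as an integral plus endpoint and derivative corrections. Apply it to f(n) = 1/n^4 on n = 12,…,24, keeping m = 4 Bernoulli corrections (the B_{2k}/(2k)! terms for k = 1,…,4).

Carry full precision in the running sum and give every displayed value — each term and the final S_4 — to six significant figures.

S_4 ≈ 0.000195701

Integral: ∫_12^24 1/x^4 dx = 0.000168789.
½[f(12) + f(24)] = ½[4.82253e-05 + 3.01408e-06] = 2.56197e-05.
Integral + boundary = 0.000194408.
k=1: B_{2}/(2)! × [f^{(1)}(24) − f^{(1)}(12)] = 1/12 × (-5.02347e-07 − (-1.60751e-05)) = 1.29773e-06.
After k=1: 0.000195706.
k=2: B_{4}/(4)! × [f^{(3)}(24) − f^{(3)}(12)] = −1/720 × (-2.61639e-08 − (-3.34898e-06)) = -4.61502e-09.
After k=2: 0.000195701.
k=3: B_{6}/(6)! × [f^{(5)}(24) − f^{(5)}(12)] = 1/30240 × (-2.54371e-09 − (-1.30238e-06)) = 4.29840e-11.
After k=3: 0.000195701.
k=4: B_{8}/(8)! × [f^{(7)}(24) − f^{(7)}(12)] = −1/1209600 × (-3.97455e-10 − (-8.13988e-07)) = -6.72611e-13.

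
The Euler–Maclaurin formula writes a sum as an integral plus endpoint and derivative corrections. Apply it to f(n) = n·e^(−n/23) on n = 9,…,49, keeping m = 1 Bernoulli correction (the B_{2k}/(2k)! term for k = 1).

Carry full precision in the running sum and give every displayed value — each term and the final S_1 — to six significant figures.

∫_9^49 x·e^(−x/23) dx evaluates to 300.955.
Endpoint term: (f(9) + f(49))/2 = (6.08557 + 5.82050)/2 = 5.95303.
So far: 306.908.
Order-1 term: 1/12 · (-0.134279 − 0.411584) = -0.0454886.

S_1 ≈ 306.863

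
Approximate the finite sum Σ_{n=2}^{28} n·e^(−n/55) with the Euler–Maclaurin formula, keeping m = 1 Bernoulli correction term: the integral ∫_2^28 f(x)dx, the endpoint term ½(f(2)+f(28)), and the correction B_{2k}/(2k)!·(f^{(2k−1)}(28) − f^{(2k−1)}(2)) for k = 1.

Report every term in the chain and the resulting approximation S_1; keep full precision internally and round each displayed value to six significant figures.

S_1 ≈ 288.618

The integral term ∫_2^28 x·e^(−x/55) dx = 279.292.
Endpoint term: (f(2) + f(28))/2 = (1.92858 + 16.8292)/2 = 9.37887.
Integral + boundary = 288.671.
Order-1 term: 1/12 · (0.295057 − 0.929225) = -0.0528473.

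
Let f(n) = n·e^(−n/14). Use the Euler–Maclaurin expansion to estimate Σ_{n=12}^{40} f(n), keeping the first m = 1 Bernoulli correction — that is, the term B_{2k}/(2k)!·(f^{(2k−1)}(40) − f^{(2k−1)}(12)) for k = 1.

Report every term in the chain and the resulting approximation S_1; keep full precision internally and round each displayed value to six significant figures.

∫_12^40 x·e^(−x/14) dx evaluates to 111.053.
Boundary: ½(f(12) + f(40)) = ½(5.09247 + 2.29730) = 3.69489.
Running total after boundary: 114.748.
Correction k=1: B_{2}/2! · (f^{(1)}(40) − f^{(1)}(12)) = 1/12 · (-0.106661 − 0.0606247) = -0.0139404.

S_1 ≈ 114.734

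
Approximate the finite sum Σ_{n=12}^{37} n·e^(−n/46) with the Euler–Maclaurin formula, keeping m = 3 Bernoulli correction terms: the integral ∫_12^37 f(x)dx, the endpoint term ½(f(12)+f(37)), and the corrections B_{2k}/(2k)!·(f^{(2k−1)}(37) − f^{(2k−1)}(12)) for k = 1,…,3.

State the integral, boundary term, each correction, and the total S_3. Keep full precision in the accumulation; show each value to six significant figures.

∫_12^37 x·e^(−x/46) dx evaluates to 347.282.
Boundary: ½(f(12) + f(37)) = ½(9.24458 + 16.5530) = 12.8988.
So far: 360.181.
Correction k=1: B_{2}/2! · (f^{(1)}(37) − f^{(1)}(12)) = 1/12 · (0.0875308 − 0.569412) = -0.0401568.
Partial sum through k=1: 360.141.
Correction k=2: B_{4}/4! · (f^{(3)}(37) − f^{(3)}(12)) = −1/720 · (0.000464220 − 0.000997247) = 7.40315e-07.
Partial sum through k=2: 360.141.
Correction k=3: B_{6}/6! · (f^{(5)}(37) − f^{(5)}(12)) = 1/30240 · (4.19222e-07 − 8.15405e-07) = -1.31013e-11.

S_3 ≈ 360.141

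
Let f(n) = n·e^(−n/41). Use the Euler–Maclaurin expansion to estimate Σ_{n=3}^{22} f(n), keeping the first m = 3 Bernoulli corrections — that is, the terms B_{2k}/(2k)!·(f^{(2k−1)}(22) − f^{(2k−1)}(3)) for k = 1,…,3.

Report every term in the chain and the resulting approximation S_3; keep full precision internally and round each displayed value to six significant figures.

S_3 ≈ 174.103

∫_3^22 x·e^(−x/41) dx evaluates to 166.326.
½[f(3) + f(22)] = ½[2.78833 + 12.8643] = 7.82632.
Running total after boundary: 174.153.
Correction k=1: B_{2}/2! · (f^{(1)}(22) − f^{(1)}(3)) = 1/12 · (0.270978 − 0.861434) = -0.0492047.
After k=1: 174.103.
Correction k=2: B_{4}/4! · (f^{(3)}(22) − f^{(3)}(3)) = −1/720 · (0.000856907 − 0.00161827) = 1.05745e-06.
After k=2: 174.103.
Correction k=3: B_{6}/6! · (f^{(5)}(22) − f^{(5)}(3)) = 1/30240 · (9.23625e-07 − 1.62052e-06) = -2.30455e-11.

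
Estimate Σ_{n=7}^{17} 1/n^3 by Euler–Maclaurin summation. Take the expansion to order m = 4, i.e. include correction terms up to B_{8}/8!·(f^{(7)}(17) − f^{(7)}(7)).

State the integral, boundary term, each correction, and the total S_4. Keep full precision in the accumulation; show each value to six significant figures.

The integral term ∫_7^17 1/x^3 dx = 0.00847398.
Boundary: ½(f(7) + f(17)) = ½(0.00291545 + 0.000203542) = 0.00155950.
Integral + boundary = 0.0100335.
k=1: B_{2}/(2)! × [f^{(1)}(17) − f^{(1)}(7)] = 1/12 × (-3.59191e-05 − (-0.00124948)) = 0.000101130.
Running total after k=1: 0.0101346.
k=2: B_{4}/(4)! × [f^{(3)}(17) − f^{(3)}(7)] = −1/720 × (-2.48575e-06 − (-0.000509992)) = -7.04869e-07.
Running total after k=2: 0.0101339.
k=3: B_{6}/(6)! × [f^{(5)}(17) − f^{(5)}(7)] = 1/30240 × (-3.61251e-07 − (-0.000437136)) = 1.44436e-08.
Running total after k=3: 0.0101339.
k=4: B_{8}/(8)! × [f^{(7)}(17) − f^{(7)}(7)] = −1/1209600 × (-9.00003e-08 − (-0.000642322)) = -5.30946e-10.

S_4 ≈ 0.0101339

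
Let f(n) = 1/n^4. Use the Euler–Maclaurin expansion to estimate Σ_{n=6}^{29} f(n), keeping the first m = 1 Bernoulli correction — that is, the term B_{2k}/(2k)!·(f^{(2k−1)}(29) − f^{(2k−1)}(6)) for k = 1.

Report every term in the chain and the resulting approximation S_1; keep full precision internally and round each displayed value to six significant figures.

S_1 ≈ 0.00195890

∫_6^29 1/x^4 dx evaluates to 0.00152954.
Boundary: ½(f(6) + f(29)) = ½(0.000771605 + 1.41387e-06) = 0.000386509.
Integral + boundary = 0.00191605.
Order-1 term: 1/12 · (-1.95016e-07 − (-0.000514403)) = 4.28507e-05.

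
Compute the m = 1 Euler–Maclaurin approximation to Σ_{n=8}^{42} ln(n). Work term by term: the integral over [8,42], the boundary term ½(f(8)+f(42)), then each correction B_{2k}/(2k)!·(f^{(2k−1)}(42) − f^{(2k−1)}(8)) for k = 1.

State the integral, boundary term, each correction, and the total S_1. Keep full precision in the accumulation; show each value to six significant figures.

∫_8^42 ln(x) dx evaluates to 106.347.
½[f(8) + f(42)] = ½[2.07944 + 3.73767] = 2.90856.
Integral + boundary = 109.255.
Correction k=1: B_{2}/2! · (f^{(1)}(42) − f^{(1)}(8)) = 1/12 · (0.0238095 − 0.125000) = -0.00843254.

S_1 ≈ 109.247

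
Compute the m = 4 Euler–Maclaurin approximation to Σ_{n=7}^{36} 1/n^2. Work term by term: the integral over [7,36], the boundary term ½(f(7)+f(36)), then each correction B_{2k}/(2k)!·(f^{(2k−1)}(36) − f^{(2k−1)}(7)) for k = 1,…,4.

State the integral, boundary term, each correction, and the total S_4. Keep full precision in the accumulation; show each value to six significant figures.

Integral: ∫_7^36 1/x^2 dx = 0.115079.
Endpoint term: (f(7) + f(36))/2 = (0.0204082 + 0.000771605)/2 = 0.0105899.
Integral + boundary = 0.125669.
Order-1 term: 1/12 · (-4.28669e-05 − (-0.00583090)) = 0.000482336.
Partial sum through k=1: 0.126152.
Order-2 term: −1/720 · (-3.96916e-07 − (-0.00142798)) = -1.98275e-06.
Partial sum through k=2: 0.126150.
Order-3 term: 1/30240 · (-9.18787e-09 − (-0.000874271)) = 2.89108e-08.
Partial sum through k=3: 0.126150.
Order-4 term: −1/1209600 · (-3.97007e-10 − (-0.000999167)) = -8.26031e-10.

S_4 ≈ 0.126150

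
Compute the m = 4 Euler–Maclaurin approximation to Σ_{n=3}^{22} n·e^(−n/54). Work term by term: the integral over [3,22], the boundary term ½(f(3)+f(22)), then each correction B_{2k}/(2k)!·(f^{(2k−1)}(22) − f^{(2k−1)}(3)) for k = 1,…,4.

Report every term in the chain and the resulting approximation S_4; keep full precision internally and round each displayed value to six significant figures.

∫_3^22 x·e^(−x/54) dx evaluates to 180.972.
Endpoint term: (f(3) + f(22))/2 = (2.83788 + 14.6382)/2 = 8.73804.
So far: 189.710.
k=1: B_{2}/(2)! × [f^{(1)}(22) − f^{(1)}(3)] = 1/12 × (0.394295 − 0.893406) = -0.0415926.
Running total after k=1: 189.669.
k=2: B_{4}/(4)! × [f^{(3)}(22) − f^{(3)}(3)] = −1/720 × (0.000591578 − 0.000955187) = 5.05012e-07.
Running total after k=2: 189.669.
k=3: B_{6}/(6)! × [f^{(5)}(22) − f^{(5)}(3)] = 1/30240 × (3.59375e-07 − 5.50066e-07) = -6.30592e-12.
Running total after k=3: 189.669.
k=4: B_{8}/(8)! × [f^{(7)}(22) − f^{(7)}(3)] = −1/1209600 × (1.76913e-10 − 2.64940e-10) = 7.27739e-17.

S_4 ≈ 189.669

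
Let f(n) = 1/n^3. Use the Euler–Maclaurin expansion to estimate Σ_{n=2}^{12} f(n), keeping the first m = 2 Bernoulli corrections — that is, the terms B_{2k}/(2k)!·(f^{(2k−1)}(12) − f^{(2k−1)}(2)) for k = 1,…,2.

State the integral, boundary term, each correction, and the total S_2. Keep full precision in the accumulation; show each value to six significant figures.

S_2 ≈ 0.198628

Integral: ∫_2^12 1/x^3 dx = 0.121528.
Endpoint term: (f(2) + f(12))/2 = (0.125000 + 0.000578704)/2 = 0.0627894.
So far: 0.184317.
Order-1 term: 1/12 · (-0.000144676 − (-0.187500)) = 0.0156129.
Partial sum through k=1: 0.199930.
Order-2 term: −1/720 · (-2.00939e-05 − (-0.937500)) = -0.00130206.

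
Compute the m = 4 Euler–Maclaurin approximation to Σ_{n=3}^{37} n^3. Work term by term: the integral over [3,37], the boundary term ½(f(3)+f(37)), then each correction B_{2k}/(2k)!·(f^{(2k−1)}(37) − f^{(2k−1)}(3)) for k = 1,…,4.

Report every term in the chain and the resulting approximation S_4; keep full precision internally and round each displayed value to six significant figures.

The integral term ∫_3^37 x^3 dx = 468520.
Boundary: ½(f(3) + f(37)) = ½(27.0000 + 50653.0) = 25340.0.
Integral + boundary = 493860.
Order-1 term: 1/12 · (4107.00 − 27.0000) = 340.000.
Partial sum through k=1: 494200.
Order-2 term: −1/720 · (6.00000 − 6.00000) = 0.00000.
Partial sum through k=2: 494200.
Order-3 term: 1/30240 · (0.00000 − 0.00000) = 0.00000.
Partial sum through k=3: 494200.
Order-4 term: −1/1209600 · (0.00000 − 0.00000) = 0.00000.

S_4 ≈ 494200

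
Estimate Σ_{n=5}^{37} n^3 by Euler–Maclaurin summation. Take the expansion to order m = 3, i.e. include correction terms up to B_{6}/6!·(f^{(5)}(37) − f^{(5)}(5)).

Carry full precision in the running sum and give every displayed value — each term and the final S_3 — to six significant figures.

S_3 ≈ 494109

∫_5^37 x^3 dx evaluates to 468384.
½[f(5) + f(37)] = ½[125.000 + 50653.0] = 25389.0.
Running total after boundary: 493773.
k=1: B_{2}/(2)! × [f^{(1)}(37) − f^{(1)}(5)] = 1/12 × (4107.00 − 75.0000) = 336.000.
After k=1: 494109.
k=2: B_{4}/(4)! × [f^{(3)}(37) − f^{(3)}(5)] = −1/720 × (6.00000 − 6.00000) = 0.00000.
After k=2: 494109.
k=3: B_{6}/(6)! × [f^{(5)}(37) − f^{(5)}(5)] = 1/30240 × (0.00000 − 0.00000) = 0.00000.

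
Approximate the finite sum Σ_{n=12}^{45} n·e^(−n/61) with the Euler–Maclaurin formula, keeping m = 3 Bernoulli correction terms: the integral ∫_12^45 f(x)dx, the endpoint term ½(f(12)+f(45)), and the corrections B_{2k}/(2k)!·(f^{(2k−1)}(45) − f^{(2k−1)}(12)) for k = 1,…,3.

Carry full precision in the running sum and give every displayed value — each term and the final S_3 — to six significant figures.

∫_12^45 x·e^(−x/61) dx evaluates to 565.674.
Endpoint term: (f(12) + f(45))/2 = (9.85703 + 21.5195)/2 = 15.6882.
Running total after boundary: 581.362.
Correction k=1: B_{2}/2! · (f^{(1)}(45) − f^{(1)}(12)) = 1/12 · (0.125432 − 0.659829) = -0.0445331.
Running total after k=1: 581.318.
Correction k=2: B_{4}/4! · (f^{(3)}(45) − f^{(3)}(12)) = −1/720 · (0.000290742 − 0.000618830) = 4.55678e-07.
Running total after k=2: 581.318.
Correction k=3: B_{6}/6! · (f^{(5)}(45) − f^{(5)}(12)) = 1/30240 · (1.47212e-07 − 2.84960e-07) = -4.55515e-12.

S_3 ≈ 581.318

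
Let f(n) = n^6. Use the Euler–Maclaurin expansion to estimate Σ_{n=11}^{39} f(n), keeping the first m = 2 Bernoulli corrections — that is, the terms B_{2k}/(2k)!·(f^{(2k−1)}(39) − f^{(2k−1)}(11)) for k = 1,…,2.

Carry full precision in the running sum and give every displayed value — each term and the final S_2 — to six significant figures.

S_2 ≈ 2.14069e+10

Integral: ∫_11^39 x^6 dx = 1.96016e+10.
Boundary: ½(f(11) + f(39)) = ½(1.77156e+06 + 3.51874e+09) = 1.76026e+09.
Integral + boundary = 2.13619e+10.
k=1: B_{2}/(2)! × [f^{(1)}(39) − f^{(1)}(11)] = 1/12 × (5.41345e+08 − 966306) = 4.50316e+07.
After k=1: 2.14069e+10.
k=2: B_{4}/(4)! × [f^{(3)}(39) − f^{(3)}(11)] = −1/720 × (7.11828e+06 − 159720) = -9664.67.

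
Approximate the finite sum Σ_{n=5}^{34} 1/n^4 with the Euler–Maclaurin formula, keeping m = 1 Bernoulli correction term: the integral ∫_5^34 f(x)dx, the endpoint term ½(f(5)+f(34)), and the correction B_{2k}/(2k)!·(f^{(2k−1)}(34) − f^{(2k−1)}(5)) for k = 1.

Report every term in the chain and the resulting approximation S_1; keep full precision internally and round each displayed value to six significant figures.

S_1 ≈ 0.00356522

∫_5^34 1/x^4 dx evaluates to 0.00265819.
½[f(5) + f(34)] = ½[0.00160000 + 7.48315e-07] = 0.000800374.
Running total after boundary: 0.00345856.
k=1: B_{2}/(2)! × [f^{(1)}(34) − f^{(1)}(5)] = 1/12 × (-8.80370e-08 − (-0.00128000)) = 0.000106659.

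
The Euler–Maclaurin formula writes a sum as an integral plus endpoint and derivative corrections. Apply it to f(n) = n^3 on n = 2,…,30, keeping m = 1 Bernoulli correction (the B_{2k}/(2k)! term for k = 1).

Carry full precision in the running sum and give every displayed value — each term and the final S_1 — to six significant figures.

S_1 ≈ 216224

Integral: ∫_2^30 x^3 dx = 202496.
Boundary: ½(f(2) + f(30)) = ½(8.00000 + 27000.0) = 13504.0.
Running total after boundary: 216000.
Correction k=1: B_{2}/2! · (f^{(1)}(30) − f^{(1)}(2)) = 1/12 · (2700.00 − 12.0000) = 224.000.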